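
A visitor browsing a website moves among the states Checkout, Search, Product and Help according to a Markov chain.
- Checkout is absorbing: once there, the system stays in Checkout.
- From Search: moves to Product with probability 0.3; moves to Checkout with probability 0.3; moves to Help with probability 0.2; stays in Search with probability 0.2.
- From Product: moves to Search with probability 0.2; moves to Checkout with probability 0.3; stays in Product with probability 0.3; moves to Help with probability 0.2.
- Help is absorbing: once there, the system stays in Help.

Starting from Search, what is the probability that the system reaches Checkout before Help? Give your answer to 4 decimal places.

Let h(s) be the probability of absorption at Checkout starting from transient state s. Then h(Checkout) = 1 and h(Help) = 0. By first-step analysis:
h(Search) = 0.3·1 + 0.2·h(Search) + 0.3·h(Product) + 0.2·0
h(Product) = 0.3·1 + 0.2·h(Search) + 0.3·h(Product) + 0.2·0
Solving: h(Search) = 0.6000, h(Product) = 0.6000.
Starting from Search, the probability is 0.6000.

0.6000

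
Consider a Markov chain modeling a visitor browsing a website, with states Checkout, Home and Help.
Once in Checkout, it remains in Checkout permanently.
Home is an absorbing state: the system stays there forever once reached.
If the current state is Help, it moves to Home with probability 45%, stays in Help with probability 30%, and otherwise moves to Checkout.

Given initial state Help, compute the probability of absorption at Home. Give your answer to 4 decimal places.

0.6429

Let h(s) be the probability of absorption at Home starting from transient state s. Then h(Home) = 1 and h(Checkout) = 0. By first-step analysis:
h(Help) = 0.25·0 + 0.45·1 + 0.3·h(Help)
Solving: h(Help) = 0.6429.
Starting from Help, the probability is 0.6429.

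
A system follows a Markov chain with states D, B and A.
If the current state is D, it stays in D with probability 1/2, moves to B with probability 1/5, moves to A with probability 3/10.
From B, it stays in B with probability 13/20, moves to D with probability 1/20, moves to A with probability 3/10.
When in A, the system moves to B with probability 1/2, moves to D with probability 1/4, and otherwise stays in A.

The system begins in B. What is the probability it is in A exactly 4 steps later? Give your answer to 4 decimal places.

0.2857

Propagate the distribution vector 4 steps from B.
After 0 steps: (0.0000, 1.0000, 0.0000)
After 1 step: (0.0500, 0.6500, 0.3000)
After 2 steps: (0.1325, 0.5825, 0.2850)
After 3 steps: (0.1666, 0.5476, 0.2858)
After 4 steps: (0.1821, 0.5322, 0.2857)
P(in A after 4 steps) = 0.2857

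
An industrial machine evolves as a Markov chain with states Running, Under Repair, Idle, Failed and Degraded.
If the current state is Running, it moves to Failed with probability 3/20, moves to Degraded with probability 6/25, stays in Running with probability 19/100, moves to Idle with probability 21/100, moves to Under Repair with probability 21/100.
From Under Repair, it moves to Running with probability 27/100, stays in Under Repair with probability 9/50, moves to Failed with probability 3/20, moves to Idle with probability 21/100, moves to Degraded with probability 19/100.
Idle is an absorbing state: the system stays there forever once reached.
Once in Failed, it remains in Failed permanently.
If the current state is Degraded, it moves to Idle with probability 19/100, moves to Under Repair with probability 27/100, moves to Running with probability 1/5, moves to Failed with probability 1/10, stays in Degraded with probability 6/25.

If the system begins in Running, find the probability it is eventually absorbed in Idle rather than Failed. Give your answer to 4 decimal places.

0.5972

Let h(s) be the probability of absorption at Idle starting from transient state s. Then h(Idle) = 1 and h(Failed) = 0. By first-step analysis:
h(Running) = 0.19·h(Running) + 0.21·h(Under Repair) + 0.21·1 + 0.15·0 + 0.24·h(Degraded)
h(Under Repair) = 0.27·h(Running) + 0.18·h(Under Repair) + 0.21·1 + 0.15·0 + 0.19·h(Degraded)
h(Degraded) = 0.2·h(Running) + 0.27·h(Under Repair) + 0.19·1 + 0.1·0 + 0.24·h(Degraded)
Solving: h(Running) = 0.5972, h(Under Repair) = 0.5962, h(Degraded) = 0.6190.
Starting from Running, the probability is 0.5972.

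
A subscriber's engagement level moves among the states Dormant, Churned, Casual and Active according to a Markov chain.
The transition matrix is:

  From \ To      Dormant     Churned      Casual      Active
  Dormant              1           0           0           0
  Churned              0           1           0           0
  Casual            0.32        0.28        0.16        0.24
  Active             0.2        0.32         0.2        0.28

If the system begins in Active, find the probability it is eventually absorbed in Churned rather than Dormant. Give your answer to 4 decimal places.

0.5833

Let h(s) be the probability of absorption at Churned starting from transient state s. Then h(Churned) = 1 and h(Dormant) = 0. By first-step analysis:
h(Casual) = 0.32·0 + 0.28·1 + 0.16·h(Casual) + 0.24·h(Active)
h(Active) = 0.2·0 + 0.32·1 + 0.2·h(Casual) + 0.28·h(Active)
Solving: h(Casual) = 0.5000, h(Active) = 0.5833.
Starting from Active, the probability is 0.5833.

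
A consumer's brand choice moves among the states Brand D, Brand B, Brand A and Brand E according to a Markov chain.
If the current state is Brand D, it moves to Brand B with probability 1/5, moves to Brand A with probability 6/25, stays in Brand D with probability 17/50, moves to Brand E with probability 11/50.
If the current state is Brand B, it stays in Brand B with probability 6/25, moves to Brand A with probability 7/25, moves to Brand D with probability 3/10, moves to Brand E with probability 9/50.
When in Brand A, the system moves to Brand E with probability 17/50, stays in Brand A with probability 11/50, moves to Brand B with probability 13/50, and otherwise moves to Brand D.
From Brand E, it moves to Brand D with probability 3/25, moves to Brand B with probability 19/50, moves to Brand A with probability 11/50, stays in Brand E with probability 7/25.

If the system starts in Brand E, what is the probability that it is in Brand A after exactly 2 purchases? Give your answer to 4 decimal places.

Propagate the distribution vector 2 purchases from Brand E.
After 0 purchases: (0.0000, 0.0000, 0.0000, 1.0000)
After 1 purchase: (0.1200, 0.3800, 0.2200, 0.2800)
After 2 purchases: (0.2280, 0.2788, 0.2452, 0.2480)
P(in Brand A after 2 purchases) = 0.2452

0.2452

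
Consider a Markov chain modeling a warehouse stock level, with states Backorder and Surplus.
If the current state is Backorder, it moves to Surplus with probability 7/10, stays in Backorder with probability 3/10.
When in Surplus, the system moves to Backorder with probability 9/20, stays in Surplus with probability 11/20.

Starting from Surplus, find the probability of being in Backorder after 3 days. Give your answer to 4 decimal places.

0.3926

Propagate the distribution vector 3 days from Surplus.
After 0 days: (0.0000, 1.0000)
After 1 day: (0.4500, 0.5500)
After 2 days: (0.3825, 0.6175)
After 3 days: (0.3926, 0.6074)
P(in Backorder after 3 days) = 0.3926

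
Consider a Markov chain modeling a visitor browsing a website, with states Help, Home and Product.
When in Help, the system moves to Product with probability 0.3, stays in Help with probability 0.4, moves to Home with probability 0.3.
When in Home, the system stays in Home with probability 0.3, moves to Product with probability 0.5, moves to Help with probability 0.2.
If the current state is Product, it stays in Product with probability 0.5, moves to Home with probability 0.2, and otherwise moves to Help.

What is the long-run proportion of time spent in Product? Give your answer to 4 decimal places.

0.4390

Let the stationary distribution be π with π = πP and π_1 + π_2 + π_3 = 1.
π_1 = 0.4·π_1 + 0.2·π_2 + 0.3·π_3
π_2 = 0.3·π_1 + 0.3·π_2 + 0.2·π_3
Solving with the normalization constraint gives π = (0.3049, 0.2561, 0.4390).
So the stationary probability of Product is 0.4390.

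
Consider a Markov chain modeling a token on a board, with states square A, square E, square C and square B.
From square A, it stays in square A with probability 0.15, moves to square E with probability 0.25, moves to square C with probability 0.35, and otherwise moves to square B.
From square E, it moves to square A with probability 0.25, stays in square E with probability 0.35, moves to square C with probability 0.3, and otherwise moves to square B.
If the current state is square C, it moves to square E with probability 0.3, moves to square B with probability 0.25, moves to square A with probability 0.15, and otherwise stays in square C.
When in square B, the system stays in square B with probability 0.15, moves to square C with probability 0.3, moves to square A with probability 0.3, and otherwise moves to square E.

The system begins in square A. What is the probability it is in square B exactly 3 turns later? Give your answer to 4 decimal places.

0.1874

Propagate the distribution vector 3 turns from square A.
After 0 turns: (1.0000, 0.0000, 0.0000, 0.0000)
After 1 turn: (0.1500, 0.2500, 0.3500, 0.2500)
After 2 turns: (0.2125, 0.2925, 0.3075, 0.1875)
After 3 turns: (0.2074, 0.2946, 0.3106, 0.1874)
P(in square B after 3 turns) = 0.1874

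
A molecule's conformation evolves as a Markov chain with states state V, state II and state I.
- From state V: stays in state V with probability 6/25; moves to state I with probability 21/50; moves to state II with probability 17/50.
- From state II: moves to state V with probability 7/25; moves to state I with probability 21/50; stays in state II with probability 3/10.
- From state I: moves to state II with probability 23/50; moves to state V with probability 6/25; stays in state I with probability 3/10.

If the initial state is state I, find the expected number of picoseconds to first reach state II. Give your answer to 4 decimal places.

Let t(s) be the expected number of picoseconds to first reach state II from state s, with t(state II) = 0. Conditioning on the first picosecond:
t(state V) = 1 + 0.24·t(state V) + 0.42·t(state I)
t(state I) = 1 + 0.24·t(state V) + 0.3·t(state I)
Solving: t(state V) = 2.5974, t(state I) = 2.3191.
Expected picoseconds from state I to state II: 2.3191.

2.3191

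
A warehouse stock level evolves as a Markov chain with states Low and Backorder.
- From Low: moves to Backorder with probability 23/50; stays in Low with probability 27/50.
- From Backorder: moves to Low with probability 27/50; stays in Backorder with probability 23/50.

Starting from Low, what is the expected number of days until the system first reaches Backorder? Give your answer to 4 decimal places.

2.1739

Let t(s) be the expected number of days to first reach Backorder from state s, with t(Backorder) = 0. Conditioning on the first day:
t(Low) = 1 + 0.54·t(Low)
Solving: t(Low) = 2.1739.
Expected days from Low to Backorder: 2.1739.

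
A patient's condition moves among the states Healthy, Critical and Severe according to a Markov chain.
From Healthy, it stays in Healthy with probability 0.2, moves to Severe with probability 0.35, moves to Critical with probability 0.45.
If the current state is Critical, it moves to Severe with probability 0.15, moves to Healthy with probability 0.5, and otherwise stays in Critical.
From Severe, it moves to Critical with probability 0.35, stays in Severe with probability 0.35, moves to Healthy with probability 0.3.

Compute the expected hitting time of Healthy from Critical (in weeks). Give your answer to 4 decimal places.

2.1622

Let t(s) be the expected number of weeks to first reach Healthy from state s, with t(Healthy) = 0. Conditioning on the first week:
t(Critical) = 1 + 0.35·t(Critical) + 0.15·t(Severe)
t(Severe) = 1 + 0.35·t(Critical) + 0.35·t(Severe)
Solving: t(Critical) = 2.1622, t(Severe) = 2.7027.
Expected weeks from Critical to Healthy: 2.1622.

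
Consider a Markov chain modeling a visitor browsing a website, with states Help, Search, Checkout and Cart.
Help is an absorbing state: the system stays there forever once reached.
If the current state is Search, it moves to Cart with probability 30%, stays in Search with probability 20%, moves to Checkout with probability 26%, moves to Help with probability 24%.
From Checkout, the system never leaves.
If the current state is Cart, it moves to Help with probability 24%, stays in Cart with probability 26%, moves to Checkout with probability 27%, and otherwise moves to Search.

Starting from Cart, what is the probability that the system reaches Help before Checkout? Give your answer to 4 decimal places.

0.4727

Let h(s) be the probability of absorption at Help starting from transient state s. Then h(Help) = 1 and h(Checkout) = 0. By first-step analysis:
h(Search) = 0.24·1 + 0.2·h(Search) + 0.26·0 + 0.3·h(Cart)
h(Cart) = 0.24·1 + 0.23·h(Search) + 0.27·0 + 0.26·h(Cart)
Solving: h(Search) = 0.4772, h(Cart) = 0.4727.
Starting from Cart, the probability is 0.4727.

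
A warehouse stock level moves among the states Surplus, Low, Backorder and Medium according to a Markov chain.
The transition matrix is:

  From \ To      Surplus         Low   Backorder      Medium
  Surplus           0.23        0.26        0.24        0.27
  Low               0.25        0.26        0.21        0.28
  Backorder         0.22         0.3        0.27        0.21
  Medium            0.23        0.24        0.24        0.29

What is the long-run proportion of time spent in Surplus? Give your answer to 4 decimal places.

0.2329

Let the stationary distribution be π with π = πP and π_1 + π_2 + π_3 + π_4 = 1.
π_1 = 0.23·π_1 + 0.25·π_2 + 0.22·π_3 + 0.23·π_4
π_2 = 0.26·π_1 + 0.26·π_2 + 0.3·π_3 + 0.24·π_4
π_3 = 0.24·π_1 + 0.21·π_2 + 0.27·π_3 + 0.24·π_4
Solving with the normalization constraint gives π = (0.2329, 0.2643, 0.2392, 0.2636).
So the stationary probability of Surplus is 0.2329.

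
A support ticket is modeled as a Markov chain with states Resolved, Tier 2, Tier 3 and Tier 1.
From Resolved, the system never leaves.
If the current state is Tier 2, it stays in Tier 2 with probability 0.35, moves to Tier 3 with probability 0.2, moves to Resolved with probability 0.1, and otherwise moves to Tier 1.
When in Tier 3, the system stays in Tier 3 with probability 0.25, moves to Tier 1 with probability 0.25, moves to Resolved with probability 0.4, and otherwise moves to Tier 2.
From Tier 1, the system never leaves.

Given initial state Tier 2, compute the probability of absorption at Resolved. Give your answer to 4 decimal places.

Let h(s) be the probability of absorption at Resolved starting from transient state s. Then h(Resolved) = 1 and h(Tier 1) = 0. By first-step analysis:
h(Tier 2) = 0.1·1 + 0.35·h(Tier 2) + 0.2·h(Tier 3) + 0.35·0
h(Tier 3) = 0.4·1 + 0.1·h(Tier 2) + 0.25·h(Tier 3) + 0.25·0
Solving: h(Tier 2) = 0.3316, h(Tier 3) = 0.5775.
Starting from Tier 2, the probability is 0.3316.

0.3316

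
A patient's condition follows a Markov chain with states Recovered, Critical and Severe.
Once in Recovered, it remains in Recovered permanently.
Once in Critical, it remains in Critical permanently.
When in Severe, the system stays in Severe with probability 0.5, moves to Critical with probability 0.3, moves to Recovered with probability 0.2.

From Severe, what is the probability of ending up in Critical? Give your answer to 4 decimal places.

Let h(s) be the probability of absorption at Critical starting from transient state s. Then h(Critical) = 1 and h(Recovered) = 0. By first-step analysis:
h(Severe) = 0.2·0 + 0.3·1 + 0.5·h(Severe)
Solving: h(Severe) = 0.6000.
Starting from Severe, the probability is 0.6000.

0.6000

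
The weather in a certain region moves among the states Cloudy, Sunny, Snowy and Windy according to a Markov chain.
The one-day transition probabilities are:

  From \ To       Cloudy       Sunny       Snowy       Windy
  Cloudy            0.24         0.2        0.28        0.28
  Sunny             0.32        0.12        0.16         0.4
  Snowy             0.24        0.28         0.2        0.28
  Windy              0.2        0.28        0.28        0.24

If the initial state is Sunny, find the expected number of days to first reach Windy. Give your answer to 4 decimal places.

Let t(s) be the expected number of days to first reach Windy from state s, with t(Windy) = 0. Conditioning on the first day:
t(Cloudy) = 1 + 0.24·t(Cloudy) + 0.2·t(Sunny) + 0.28·t(Snowy)
t(Sunny) = 1 + 0.32·t(Cloudy) + 0.12·t(Sunny) + 0.16·t(Snowy)
t(Snowy) = 1 + 0.24·t(Cloudy) + 0.28·t(Sunny) + 0.2·t(Snowy)
Solving: t(Cloudy) = 3.2859, t(Sunny) = 2.9238, t(Snowy) = 3.2591.
Expected days from Sunny to Windy: 2.9238.

2.9238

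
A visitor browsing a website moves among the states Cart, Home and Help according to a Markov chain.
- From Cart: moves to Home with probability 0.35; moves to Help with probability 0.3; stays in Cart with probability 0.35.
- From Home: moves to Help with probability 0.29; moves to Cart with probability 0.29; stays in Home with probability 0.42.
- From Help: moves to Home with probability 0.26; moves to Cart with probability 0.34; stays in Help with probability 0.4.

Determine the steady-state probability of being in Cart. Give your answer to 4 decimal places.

0.3260

Let the stationary distribution be π with π = πP and π_1 + π_2 + π_3 = 1.
π_1 = 0.35·π_1 + 0.29·π_2 + 0.34·π_3
π_2 = 0.35·π_1 + 0.42·π_2 + 0.26·π_3
Solving with the normalization constraint gives π = (0.3260, 0.3445, 0.3295).
So the stationary probability of Cart is 0.3260.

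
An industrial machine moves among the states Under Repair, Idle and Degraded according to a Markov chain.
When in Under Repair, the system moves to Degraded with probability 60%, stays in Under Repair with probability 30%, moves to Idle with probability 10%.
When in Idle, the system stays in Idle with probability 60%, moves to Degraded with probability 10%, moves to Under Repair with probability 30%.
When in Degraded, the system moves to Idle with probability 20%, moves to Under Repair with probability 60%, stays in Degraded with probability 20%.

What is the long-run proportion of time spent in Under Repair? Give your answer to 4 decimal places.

Let the stationary distribution be π with π = πP and π_1 + π_2 + π_3 = 1.
π_1 = 0.3·π_1 + 0.3·π_2 + 0.6·π_3
π_2 = 0.1·π_1 + 0.6·π_2 + 0.2·π_3
Solving with the normalization constraint gives π = (0.4000, 0.2667, 0.3333).
So the stationary probability of Under Repair is 0.4000.

0.4000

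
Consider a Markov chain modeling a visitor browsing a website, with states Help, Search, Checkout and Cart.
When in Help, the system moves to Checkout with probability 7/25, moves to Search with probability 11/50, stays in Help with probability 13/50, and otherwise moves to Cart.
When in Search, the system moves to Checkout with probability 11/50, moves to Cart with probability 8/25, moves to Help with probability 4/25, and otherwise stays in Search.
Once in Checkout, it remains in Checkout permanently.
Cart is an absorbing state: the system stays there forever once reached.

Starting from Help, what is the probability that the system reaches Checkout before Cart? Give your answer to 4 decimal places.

Let h(s) be the probability of absorption at Checkout starting from transient state s. Then h(Checkout) = 1 and h(Cart) = 0. By first-step analysis:
h(Help) = 0.26·h(Help) + 0.22·h(Search) + 0.28·1 + 0.24·0
h(Search) = 0.16·h(Help) + 0.3·h(Search) + 0.22·1 + 0.32·0
Solving: h(Help) = 0.5062, h(Search) = 0.4300.
Starting from Help, the probability is 0.5062.

0.5062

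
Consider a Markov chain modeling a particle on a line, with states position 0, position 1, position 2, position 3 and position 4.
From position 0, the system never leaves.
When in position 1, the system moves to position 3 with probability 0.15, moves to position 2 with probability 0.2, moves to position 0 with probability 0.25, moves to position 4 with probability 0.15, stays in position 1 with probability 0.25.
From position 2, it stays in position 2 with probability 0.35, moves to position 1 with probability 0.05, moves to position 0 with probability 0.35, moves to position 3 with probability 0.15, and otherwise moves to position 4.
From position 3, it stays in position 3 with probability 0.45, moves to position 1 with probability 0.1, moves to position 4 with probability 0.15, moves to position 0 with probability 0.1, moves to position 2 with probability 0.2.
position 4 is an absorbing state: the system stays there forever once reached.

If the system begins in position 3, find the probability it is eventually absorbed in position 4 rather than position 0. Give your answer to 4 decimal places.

Let h(s) be the probability of absorption at position 4 starting from transient state s. Then h(position 4) = 1 and h(position 0) = 0. By first-step analysis:
h(position 1) = 0.25·0 + 0.25·h(position 1) + 0.2·h(position 2) + 0.15·h(position 3) + 0.15·1
h(position 2) = 0.35·0 + 0.05·h(position 1) + 0.35·h(position 2) + 0.15·h(position 3) + 0.1·1
h(position 3) = 0.1·0 + 0.1·h(position 1) + 0.2·h(position 2) + 0.45·h(position 3) + 0.15·1
Solving: h(position 1) = 0.3641, h(position 2) = 0.2839, h(position 3) = 0.4422.
Starting from position 3, the probability is 0.4422.

0.4422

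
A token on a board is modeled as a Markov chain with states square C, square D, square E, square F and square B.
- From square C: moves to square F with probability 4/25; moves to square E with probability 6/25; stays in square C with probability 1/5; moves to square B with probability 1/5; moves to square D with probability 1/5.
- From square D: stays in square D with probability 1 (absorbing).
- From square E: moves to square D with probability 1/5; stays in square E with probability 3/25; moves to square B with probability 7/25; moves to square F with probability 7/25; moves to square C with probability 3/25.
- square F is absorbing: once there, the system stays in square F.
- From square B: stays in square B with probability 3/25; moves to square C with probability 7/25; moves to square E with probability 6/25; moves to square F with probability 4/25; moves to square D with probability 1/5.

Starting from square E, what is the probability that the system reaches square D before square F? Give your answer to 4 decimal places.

Let h(s) be the probability of absorption at square D starting from transient state s. Then h(square D) = 1 and h(square F) = 0. By first-step analysis:
h(square C) = 0.2·h(square C) + 0.2·1 + 0.24·h(square E) + 0.16·0 + 0.2·h(square B)
h(square E) = 0.12·h(square C) + 0.2·1 + 0.12·h(square E) + 0.28·0 + 0.28·h(square B)
h(square B) = 0.28·h(square C) + 0.2·1 + 0.24·h(square E) + 0.16·0 + 0.12·h(square B)
Solving: h(square C) = 0.5185, h(square E) = 0.4630, h(square B) = 0.5185.
Starting from square E, the probability is 0.4630.

0.4630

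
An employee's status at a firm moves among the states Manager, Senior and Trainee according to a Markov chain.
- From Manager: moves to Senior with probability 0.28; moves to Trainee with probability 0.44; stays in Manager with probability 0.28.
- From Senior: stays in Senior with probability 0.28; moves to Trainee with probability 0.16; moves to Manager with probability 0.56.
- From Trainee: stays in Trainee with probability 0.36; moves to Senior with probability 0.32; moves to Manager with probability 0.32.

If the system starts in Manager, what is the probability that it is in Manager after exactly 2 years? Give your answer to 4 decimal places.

Sum over the intermediate state after 1 year:
P = P(Manager→Manager)·P(Manager→Manager) + P(Manager→Senior)·P(Senior→Manager) + P(Manager→Trainee)·P(Trainee→Manager)
  = 0.28×0.28 + 0.28×0.56 + 0.44×0.32
  = 0.0784 + 0.1568 + 0.1408 = 0.3760

0.3760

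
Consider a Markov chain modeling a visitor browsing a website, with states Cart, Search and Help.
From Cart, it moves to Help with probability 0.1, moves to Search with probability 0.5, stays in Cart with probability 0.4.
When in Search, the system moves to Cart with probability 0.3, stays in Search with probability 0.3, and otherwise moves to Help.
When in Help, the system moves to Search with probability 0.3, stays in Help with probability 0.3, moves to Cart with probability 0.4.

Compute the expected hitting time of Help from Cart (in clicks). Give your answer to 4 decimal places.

Let t(s) be the expected number of clicks to first reach Help from state s, with t(Help) = 0. Conditioning on the first click:
t(Cart) = 1 + 0.4·t(Cart) + 0.5·t(Search)
t(Search) = 1 + 0.3·t(Cart) + 0.3·t(Search)
Solving: t(Cart) = 4.4444, t(Search) = 3.3333.
Expected clicks from Cart to Help: 4.4444.

4.4444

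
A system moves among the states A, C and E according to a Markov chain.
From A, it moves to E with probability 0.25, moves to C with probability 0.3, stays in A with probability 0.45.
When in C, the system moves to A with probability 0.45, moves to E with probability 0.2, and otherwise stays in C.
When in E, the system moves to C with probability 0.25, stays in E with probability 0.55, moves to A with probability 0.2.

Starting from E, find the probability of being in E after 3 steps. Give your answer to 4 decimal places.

0.3565

Propagate the distribution vector 3 steps from E.
After 0 steps: (0.0000, 0.0000, 1.0000)
After 1 step: (0.2000, 0.2500, 0.5500)
After 2 steps: (0.3125, 0.2850, 0.4025)
After 3 steps: (0.3494, 0.2941, 0.3565)
P(in E after 3 steps) = 0.3565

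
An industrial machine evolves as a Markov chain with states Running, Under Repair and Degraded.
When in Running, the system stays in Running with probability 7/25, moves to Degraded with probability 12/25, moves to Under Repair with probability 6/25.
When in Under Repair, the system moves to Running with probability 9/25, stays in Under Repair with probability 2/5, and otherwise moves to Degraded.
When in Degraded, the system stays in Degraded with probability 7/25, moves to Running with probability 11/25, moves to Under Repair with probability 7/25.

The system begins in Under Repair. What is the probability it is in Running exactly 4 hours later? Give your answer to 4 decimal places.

0.3583

Propagate the distribution vector 4 hours from Under Repair.
After 0 hours: (0.0000, 1.0000, 0.0000)
After 1 hour: (0.3600, 0.4000, 0.2400)
After 2 hours: (0.3504, 0.3136, 0.3360)
After 3 hours: (0.3588, 0.3036, 0.3375)
After 4 hours: (0.3583, 0.3021, 0.3396)
P(in Running after 4 hours) = 0.3583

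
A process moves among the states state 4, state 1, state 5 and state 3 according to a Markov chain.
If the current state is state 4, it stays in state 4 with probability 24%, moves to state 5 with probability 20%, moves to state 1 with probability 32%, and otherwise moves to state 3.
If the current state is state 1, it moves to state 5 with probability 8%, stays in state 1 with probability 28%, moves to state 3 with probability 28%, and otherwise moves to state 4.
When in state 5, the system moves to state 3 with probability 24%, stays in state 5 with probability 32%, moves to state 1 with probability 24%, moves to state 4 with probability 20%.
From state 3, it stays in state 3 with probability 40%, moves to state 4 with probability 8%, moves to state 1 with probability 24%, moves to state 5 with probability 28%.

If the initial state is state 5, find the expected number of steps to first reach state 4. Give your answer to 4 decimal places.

Let t(s) be the expected number of steps to first reach state 4 from state s, with t(state 4) = 0. Conditioning on the first step:
t(state 1) = 1 + 0.28·t(state 1) + 0.08·t(state 5) + 0.28·t(state 3)
t(state 5) = 1 + 0.24·t(state 1) + 0.32·t(state 5) + 0.24·t(state 3)
t(state 3) = 1 + 0.24·t(state 1) + 0.28·t(state 5) + 0.4·t(state 3)
Solving: t(state 1) = 4.1084, t(state 5) = 4.8951, t(state 3) = 5.5944.
Expected steps from state 5 to state 4: 4.8951.

4.8951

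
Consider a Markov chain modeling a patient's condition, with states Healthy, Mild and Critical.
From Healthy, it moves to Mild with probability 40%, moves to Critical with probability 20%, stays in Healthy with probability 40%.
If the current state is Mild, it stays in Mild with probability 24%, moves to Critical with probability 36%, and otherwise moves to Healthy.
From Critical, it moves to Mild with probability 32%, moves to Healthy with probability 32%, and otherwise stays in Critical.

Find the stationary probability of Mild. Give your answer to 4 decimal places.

Let the stationary distribution be π with π = πP and π_1 + π_2 + π_3 = 1.
π_1 = 0.4·π_1 + 0.4·π_2 + 0.32·π_3
π_2 = 0.4·π_1 + 0.24·π_2 + 0.32·π_3
Solving with the normalization constraint gives π = (0.3760, 0.3241, 0.2998).
So the stationary probability of Mild is 0.3241.

0.3241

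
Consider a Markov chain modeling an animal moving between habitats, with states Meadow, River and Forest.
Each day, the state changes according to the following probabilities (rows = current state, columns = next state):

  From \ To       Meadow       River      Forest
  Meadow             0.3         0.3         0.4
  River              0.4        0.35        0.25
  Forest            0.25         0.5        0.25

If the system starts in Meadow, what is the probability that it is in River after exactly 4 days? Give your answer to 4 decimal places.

0.3782

Propagate the distribution vector 4 days from Meadow.
After 0 days: (1.0000, 0.0000, 0.0000)
After 1 day: (0.3000, 0.3000, 0.4000)
After 2 days: (0.3100, 0.3950, 0.2950)
After 3 days: (0.3248, 0.3788, 0.2965)
After 4 days: (0.3231, 0.3782, 0.2987)
P(in River after 4 days) = 0.3782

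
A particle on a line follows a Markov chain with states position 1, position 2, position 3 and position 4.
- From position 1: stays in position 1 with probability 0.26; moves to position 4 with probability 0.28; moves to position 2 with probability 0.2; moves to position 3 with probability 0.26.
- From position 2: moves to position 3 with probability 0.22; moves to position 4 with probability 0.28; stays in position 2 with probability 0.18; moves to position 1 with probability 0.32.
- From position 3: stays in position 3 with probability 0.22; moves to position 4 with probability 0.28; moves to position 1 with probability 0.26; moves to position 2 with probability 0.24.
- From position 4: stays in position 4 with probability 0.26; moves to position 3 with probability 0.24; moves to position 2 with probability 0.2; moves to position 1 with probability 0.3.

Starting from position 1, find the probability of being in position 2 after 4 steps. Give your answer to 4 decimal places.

0.2054

Propagate the distribution vector 4 steps from position 1.
After 0 steps: (1.0000, 0.0000, 0.0000, 0.0000)
After 1 step: (0.2600, 0.2000, 0.2600, 0.2800)
After 2 steps: (0.2832, 0.2064, 0.2360, 0.2744)
After 3 steps: (0.2834, 0.2053, 0.2368, 0.2745)
After 4 steps: (0.2833, 0.2054, 0.2368, 0.2745)
P(in position 2 after 4 steps) = 0.2054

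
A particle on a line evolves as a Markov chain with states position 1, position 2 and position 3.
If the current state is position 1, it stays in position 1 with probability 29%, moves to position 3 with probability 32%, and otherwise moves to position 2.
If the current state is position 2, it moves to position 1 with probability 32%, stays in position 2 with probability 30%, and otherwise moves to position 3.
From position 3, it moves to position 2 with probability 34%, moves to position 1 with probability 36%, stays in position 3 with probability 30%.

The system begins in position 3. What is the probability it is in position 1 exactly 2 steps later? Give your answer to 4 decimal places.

0.3212

Sum over the intermediate state after 1 step:
P = P(position 3→position 1)·P(position 1→position 1) + P(position 3→position 2)·P(position 2→position 1) + P(position 3→position 3)·P(position 3→position 1)
  = 0.36×0.29 + 0.34×0.32 + 0.3×0.36
  = 0.1044 + 0.1088 + 0.1080 = 0.3212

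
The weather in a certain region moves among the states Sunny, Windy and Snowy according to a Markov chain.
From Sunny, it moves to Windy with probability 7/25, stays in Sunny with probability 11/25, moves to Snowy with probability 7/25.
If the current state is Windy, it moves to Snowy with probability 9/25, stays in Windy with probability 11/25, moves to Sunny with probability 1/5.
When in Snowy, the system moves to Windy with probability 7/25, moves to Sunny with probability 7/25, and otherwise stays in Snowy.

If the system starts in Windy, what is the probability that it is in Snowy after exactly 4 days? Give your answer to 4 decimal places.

0.3657

Propagate the distribution vector 4 days from Windy.
After 0 days: (0.0000, 1.0000, 0.0000)
After 1 day: (0.2000, 0.4400, 0.3600)
After 2 days: (0.2768, 0.3504, 0.3728)
After 3 days: (0.2963, 0.3361, 0.3677)
After 4 days: (0.3005, 0.3338, 0.3657)
P(in Snowy after 4 days) = 0.3657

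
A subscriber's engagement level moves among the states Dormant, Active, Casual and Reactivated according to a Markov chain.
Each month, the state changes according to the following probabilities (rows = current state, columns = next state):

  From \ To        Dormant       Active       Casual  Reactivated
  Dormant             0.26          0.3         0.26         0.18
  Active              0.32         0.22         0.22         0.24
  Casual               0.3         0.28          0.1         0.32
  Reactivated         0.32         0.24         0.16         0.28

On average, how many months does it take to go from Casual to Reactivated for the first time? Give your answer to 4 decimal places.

3.8863

Let t(s) be the expected number of months to first reach Reactivated from state s, with t(Reactivated) = 0. Conditioning on the first month:
t(Dormant) = 1 + 0.26·t(Dormant) + 0.3·t(Active) + 0.26·t(Casual)
t(Active) = 1 + 0.32·t(Dormant) + 0.22·t(Active) + 0.22·t(Casual)
t(Casual) = 1 + 0.3·t(Dormant) + 0.28·t(Active) + 0.1·t(Casual)
Solving: t(Dormant) = 4.4153, t(Active) = 4.1896, t(Casual) = 3.8863.
Expected months from Casual to Reactivated: 3.8863.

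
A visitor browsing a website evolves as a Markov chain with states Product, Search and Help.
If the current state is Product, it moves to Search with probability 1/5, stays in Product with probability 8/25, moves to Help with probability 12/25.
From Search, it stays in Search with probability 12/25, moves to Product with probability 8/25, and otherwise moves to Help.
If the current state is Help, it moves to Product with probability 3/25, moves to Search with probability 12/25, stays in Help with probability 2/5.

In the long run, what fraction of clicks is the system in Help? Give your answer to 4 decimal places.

Let the stationary distribution be π with π = πP and π_1 + π_2 + π_3 = 1.
π_1 = 0.32·π_1 + 0.32·π_2 + 0.12·π_3
π_2 = 0.2·π_1 + 0.48·π_2 + 0.48·π_3
Solving with the normalization constraint gives π = (0.2523, 0.4093, 0.3383).
So the stationary probability of Help is 0.3383.

0.3383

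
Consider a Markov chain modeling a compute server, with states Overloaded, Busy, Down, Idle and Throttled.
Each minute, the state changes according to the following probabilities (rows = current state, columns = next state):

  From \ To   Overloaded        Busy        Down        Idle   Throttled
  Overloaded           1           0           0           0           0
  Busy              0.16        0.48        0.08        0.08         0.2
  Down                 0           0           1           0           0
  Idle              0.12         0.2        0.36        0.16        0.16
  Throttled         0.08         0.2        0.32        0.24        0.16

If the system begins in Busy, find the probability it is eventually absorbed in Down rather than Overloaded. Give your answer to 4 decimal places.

Let h(s) be the probability of absorption at Down starting from transient state s. Then h(Down) = 1 and h(Overloaded) = 0. By first-step analysis:
h(Busy) = 0.16·0 + 0.48·h(Busy) + 0.08·1 + 0.08·h(Idle) + 0.2·h(Throttled)
h(Idle) = 0.12·0 + 0.2·h(Busy) + 0.36·1 + 0.16·h(Idle) + 0.16·h(Throttled)
h(Throttled) = 0.08·0 + 0.2·h(Busy) + 0.32·1 + 0.24·h(Idle) + 0.16·h(Throttled)
Solving: h(Busy) = 0.5307, h(Idle) = 0.6891, h(Throttled) = 0.7042.
Starting from Busy, the probability is 0.5307.

0.5307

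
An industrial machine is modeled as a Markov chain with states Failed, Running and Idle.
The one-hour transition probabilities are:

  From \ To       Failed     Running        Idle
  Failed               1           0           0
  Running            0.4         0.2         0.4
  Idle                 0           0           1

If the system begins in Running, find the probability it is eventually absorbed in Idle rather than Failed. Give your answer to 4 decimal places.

0.5000

Let h(s) be the probability of absorption at Idle starting from transient state s. Then h(Idle) = 1 and h(Failed) = 0. By first-step analysis:
h(Running) = 0.4·0 + 0.2·h(Running) + 0.4·1
Solving: h(Running) = 0.5000.
Starting from Running, the probability is 0.5000.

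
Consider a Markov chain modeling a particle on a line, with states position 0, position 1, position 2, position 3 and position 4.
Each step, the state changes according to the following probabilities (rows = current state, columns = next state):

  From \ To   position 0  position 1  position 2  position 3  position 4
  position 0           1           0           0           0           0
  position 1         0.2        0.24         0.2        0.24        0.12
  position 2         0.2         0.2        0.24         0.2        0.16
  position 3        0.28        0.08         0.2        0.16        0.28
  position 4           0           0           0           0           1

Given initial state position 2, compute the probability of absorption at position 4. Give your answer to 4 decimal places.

0.4499

Let h(s) be the probability of absorption at position 4 starting from transient state s. Then h(position 4) = 1 and h(position 0) = 0. By first-step analysis:
h(position 1) = 0.2·0 + 0.24·h(position 1) + 0.2·h(position 2) + 0.24·h(position 3) + 0.12·1
h(position 2) = 0.2·0 + 0.2·h(position 1) + 0.24·h(position 2) + 0.2·h(position 3) + 0.16·1
h(position 3) = 0.28·0 + 0.08·h(position 1) + 0.2·h(position 2) + 0.16·h(position 3) + 0.28·1
Solving: h(position 1) = 0.4282, h(position 2) = 0.4499, h(position 3) = 0.4812.
Starting from position 2, the probability is 0.4499.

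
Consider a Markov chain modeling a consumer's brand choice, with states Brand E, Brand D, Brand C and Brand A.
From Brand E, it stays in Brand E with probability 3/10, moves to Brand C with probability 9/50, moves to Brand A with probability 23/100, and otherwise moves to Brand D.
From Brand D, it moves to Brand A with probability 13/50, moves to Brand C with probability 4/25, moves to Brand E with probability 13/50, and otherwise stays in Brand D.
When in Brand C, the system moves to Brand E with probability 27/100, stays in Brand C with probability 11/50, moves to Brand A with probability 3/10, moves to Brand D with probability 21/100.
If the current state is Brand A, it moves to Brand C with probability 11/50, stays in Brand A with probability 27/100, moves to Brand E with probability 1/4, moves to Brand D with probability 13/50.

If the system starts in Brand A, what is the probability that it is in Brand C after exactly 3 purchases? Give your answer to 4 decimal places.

Propagate the distribution vector 3 purchases from Brand A.
After 0 purchases: (0.0000, 0.0000, 0.0000, 1.0000)
After 1 purchase: (0.2500, 0.2600, 0.2200, 0.2700)
After 2 purchases: (0.2695, 0.2721, 0.1944, 0.2640)
After 3 purchases: (0.2701, 0.2747, 0.1929, 0.2623)
P(in Brand C after 3 purchases) = 0.1929

0.1929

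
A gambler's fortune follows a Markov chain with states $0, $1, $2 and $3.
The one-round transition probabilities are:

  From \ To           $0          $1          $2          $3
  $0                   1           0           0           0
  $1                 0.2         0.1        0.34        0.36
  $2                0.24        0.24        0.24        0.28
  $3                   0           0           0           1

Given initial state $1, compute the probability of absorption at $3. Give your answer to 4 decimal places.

0.6122

Let h(s) be the probability of absorption at $3 starting from transient state s. Then h($3) = 1 and h($0) = 0. By first-step analysis:
h($1) = 0.2·0 + 0.1·h($1) + 0.34·h($2) + 0.36·1
h($2) = 0.24·0 + 0.24·h($1) + 0.24·h($2) + 0.28·1
Solving: h($1) = 0.6122, h($2) = 0.5618.
Starting from $1, the probability is 0.6122.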